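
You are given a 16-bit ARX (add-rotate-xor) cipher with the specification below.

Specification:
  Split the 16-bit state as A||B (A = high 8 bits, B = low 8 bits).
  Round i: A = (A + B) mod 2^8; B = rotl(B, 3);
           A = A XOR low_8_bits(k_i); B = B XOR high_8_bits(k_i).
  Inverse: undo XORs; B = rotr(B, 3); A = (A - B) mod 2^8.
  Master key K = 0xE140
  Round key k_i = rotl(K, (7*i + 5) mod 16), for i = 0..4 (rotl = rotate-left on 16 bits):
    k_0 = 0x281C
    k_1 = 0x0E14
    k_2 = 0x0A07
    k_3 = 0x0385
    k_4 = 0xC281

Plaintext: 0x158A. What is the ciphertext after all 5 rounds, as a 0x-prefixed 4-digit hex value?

s_0 = plaintext = 0x158A
s_1 = Round(s_0, k_0) = 0x837C
s_2 = Round(s_1, k_1) = 0xEBED
s_3 = Round(s_2, k_2) = 0xDF65
s_4 = Round(s_3, k_3) = 0xC128
s_5 = Round(s_4, k_4) = 0x6883

0x6883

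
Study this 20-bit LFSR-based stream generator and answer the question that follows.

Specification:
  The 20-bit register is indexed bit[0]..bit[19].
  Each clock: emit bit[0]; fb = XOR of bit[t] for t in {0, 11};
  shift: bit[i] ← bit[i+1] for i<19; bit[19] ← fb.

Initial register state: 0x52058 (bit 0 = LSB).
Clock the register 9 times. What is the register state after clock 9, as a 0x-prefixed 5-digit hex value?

0x7E290

reg_0 = 0x52058
clock 1: out=0, reg = 0x2902C
clock 2: out=0, reg = 0x14816
clock 3: out=0, reg = 0x8A40B
clock 4: out=1, reg = 0xC5205
clock 5: out=1, reg = 0xE2902
clock 6: out=0, reg = 0xF1481
clock 7: out=1, reg = 0xF8A40
clock 8: out=0, reg = 0xFC520
clock 9: out=0, reg = 0x7E290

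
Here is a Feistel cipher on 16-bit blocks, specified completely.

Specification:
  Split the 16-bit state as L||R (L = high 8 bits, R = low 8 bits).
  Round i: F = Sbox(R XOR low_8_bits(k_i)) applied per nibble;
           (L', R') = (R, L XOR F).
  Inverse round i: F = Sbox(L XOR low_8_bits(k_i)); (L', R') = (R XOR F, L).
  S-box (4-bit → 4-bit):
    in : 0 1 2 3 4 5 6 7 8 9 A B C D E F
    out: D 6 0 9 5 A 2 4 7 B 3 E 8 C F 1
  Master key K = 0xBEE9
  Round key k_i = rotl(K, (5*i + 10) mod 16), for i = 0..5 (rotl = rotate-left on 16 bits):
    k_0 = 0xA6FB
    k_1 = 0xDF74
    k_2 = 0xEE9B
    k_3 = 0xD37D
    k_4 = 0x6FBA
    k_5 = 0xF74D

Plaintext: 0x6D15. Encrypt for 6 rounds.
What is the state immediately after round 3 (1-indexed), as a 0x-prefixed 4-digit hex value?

s_0 = plaintext = 0x6D15
s_1 = Round(s_0, k_0) = 0x1592
s_2 = Round(s_1, k_1) = 0x92E7
s_3 = Round(s_2, k_2) = 0xE7DA
s_4 = Round(s_3, k_3) = 0xDAD3
s_5 = Round(s_4, k_4) = 0xD3F1
s_6 = Round(s_5, k_5) = 0xF13B

0xE7DA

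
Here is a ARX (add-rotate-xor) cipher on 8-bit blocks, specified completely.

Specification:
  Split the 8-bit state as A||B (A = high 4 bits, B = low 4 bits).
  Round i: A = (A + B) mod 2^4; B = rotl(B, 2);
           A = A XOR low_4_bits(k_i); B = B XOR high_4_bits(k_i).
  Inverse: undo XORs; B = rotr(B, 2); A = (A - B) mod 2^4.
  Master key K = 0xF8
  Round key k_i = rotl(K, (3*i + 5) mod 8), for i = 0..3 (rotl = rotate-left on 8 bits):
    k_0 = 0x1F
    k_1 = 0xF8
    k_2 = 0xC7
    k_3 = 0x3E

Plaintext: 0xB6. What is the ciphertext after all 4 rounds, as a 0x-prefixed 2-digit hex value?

0x9D

s_0 = plaintext = 0xB6
s_1 = Round(s_0, k_0) = 0xE8
s_2 = Round(s_1, k_1) = 0xED
s_3 = Round(s_2, k_2) = 0xCB
s_4 = Round(s_3, k_3) = 0x9D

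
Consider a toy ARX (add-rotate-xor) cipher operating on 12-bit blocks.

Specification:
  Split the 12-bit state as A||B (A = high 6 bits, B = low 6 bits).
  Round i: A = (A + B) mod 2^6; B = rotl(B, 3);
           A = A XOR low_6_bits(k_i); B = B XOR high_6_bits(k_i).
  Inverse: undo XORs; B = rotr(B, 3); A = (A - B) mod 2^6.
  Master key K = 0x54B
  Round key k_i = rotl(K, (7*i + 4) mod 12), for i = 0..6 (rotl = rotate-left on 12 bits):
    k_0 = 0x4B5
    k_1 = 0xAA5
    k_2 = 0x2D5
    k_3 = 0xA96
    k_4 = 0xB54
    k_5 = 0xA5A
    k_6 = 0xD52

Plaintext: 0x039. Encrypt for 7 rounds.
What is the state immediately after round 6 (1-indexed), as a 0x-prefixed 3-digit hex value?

s_0 = plaintext = 0x039
s_1 = Round(s_0, k_0) = 0x31D
s_2 = Round(s_1, k_1) = 0x301
s_3 = Round(s_2, k_2) = 0x603
s_4 = Round(s_3, k_3) = 0x372
s_5 = Round(s_4, k_4) = 0xAFB
s_6 = Round(s_5, k_5) = 0xF36
s_7 = Round(s_6, k_6) = 0x803

0xF36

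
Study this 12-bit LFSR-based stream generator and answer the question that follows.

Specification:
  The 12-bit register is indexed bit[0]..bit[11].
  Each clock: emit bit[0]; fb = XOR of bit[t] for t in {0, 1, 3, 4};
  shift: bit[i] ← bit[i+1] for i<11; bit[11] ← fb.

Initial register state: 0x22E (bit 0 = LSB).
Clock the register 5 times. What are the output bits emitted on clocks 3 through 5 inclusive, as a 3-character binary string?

reg_0 = 0x22E
clock 1: out=0, reg = 0x117
clock 2: out=1, reg = 0x88B
clock 3: out=1, reg = 0xC45
clock 4: out=1, reg = 0xE22
clock 5: out=0, reg = 0xF11

110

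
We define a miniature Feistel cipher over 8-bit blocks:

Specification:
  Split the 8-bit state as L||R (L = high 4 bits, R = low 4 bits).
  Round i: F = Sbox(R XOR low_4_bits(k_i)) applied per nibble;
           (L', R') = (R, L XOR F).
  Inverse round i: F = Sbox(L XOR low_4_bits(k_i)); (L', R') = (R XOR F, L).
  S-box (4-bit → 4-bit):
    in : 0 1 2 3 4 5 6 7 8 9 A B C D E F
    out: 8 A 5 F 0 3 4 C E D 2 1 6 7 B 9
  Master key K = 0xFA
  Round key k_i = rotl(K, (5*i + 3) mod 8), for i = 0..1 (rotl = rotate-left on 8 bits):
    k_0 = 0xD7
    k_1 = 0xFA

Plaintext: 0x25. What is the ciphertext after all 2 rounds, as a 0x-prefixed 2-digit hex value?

0x72

s_0 = plaintext = 0x25
s_1 = Round(s_0, k_0) = 0x57
s_2 = Round(s_1, k_1) = 0x72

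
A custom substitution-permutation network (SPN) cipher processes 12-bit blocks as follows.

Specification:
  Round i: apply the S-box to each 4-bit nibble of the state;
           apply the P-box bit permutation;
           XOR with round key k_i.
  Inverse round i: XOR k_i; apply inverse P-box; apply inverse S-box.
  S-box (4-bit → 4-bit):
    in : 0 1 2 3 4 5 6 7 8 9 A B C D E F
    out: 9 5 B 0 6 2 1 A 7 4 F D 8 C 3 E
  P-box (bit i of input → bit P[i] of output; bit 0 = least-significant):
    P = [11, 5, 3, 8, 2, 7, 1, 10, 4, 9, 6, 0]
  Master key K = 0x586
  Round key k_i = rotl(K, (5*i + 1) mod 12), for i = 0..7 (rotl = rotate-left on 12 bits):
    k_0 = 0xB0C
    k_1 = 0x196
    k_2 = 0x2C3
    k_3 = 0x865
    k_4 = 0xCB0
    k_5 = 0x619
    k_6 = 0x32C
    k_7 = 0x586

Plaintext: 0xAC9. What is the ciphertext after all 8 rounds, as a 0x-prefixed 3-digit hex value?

0xA47

s_0 = plaintext = 0xAC9
s_1 = Round(s_0, k_0) = 0xD55
s_2 = Round(s_1, k_1) = 0x177
s_3 = Round(s_2, k_2) = 0x733
s_4 = Round(s_3, k_3) = 0xA64
s_5 = Round(s_4, k_4) = 0xECD
s_6 = Round(s_5, k_5) = 0x101
s_7 = Round(s_6, k_6) = 0xF70
s_8 = Round(s_7, k_7) = 0xA47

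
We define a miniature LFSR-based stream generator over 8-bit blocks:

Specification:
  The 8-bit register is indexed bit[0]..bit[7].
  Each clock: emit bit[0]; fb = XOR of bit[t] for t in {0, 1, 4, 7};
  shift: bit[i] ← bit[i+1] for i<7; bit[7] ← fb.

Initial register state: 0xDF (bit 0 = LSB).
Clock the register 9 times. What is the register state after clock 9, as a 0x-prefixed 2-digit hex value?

reg_0 = 0xDF
clock 1: out=1, reg = 0x6F
clock 2: out=1, reg = 0x37
clock 3: out=1, reg = 0x9B
clock 4: out=1, reg = 0x4D
clock 5: out=1, reg = 0xA6
clock 6: out=0, reg = 0x53
clock 7: out=1, reg = 0xA9
clock 8: out=1, reg = 0x54
clock 9: out=0, reg = 0xAA

0xAA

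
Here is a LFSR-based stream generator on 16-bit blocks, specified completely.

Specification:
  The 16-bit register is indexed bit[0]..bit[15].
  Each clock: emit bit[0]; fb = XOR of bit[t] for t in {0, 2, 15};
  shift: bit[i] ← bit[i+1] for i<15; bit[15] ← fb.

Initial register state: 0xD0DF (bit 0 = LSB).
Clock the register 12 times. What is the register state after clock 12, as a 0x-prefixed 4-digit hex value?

reg_0 = 0xD0DF
clock 1: out=1, reg = 0xE86F
clock 2: out=1, reg = 0xF437
clock 3: out=1, reg = 0xFA1B
clock 4: out=1, reg = 0x7D0D
clock 5: out=1, reg = 0x3E86
clock 6: out=0, reg = 0x9F43
clock 7: out=1, reg = 0x4FA1
clock 8: out=1, reg = 0xA7D0
clock 9: out=0, reg = 0xD3E8
clock 10: out=0, reg = 0xE9F4
clock 11: out=0, reg = 0x74FA
clock 12: out=0, reg = 0x3A7D

0x3A7D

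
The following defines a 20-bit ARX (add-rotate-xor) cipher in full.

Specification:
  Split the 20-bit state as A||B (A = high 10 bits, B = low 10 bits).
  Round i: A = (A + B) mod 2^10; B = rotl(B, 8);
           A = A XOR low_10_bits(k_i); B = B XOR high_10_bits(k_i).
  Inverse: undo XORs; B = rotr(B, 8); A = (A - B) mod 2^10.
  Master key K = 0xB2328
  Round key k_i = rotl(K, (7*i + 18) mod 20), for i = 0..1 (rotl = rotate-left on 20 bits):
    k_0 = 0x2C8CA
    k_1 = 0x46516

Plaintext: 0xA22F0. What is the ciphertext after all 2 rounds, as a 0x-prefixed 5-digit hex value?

0x35B1A

s_0 = plaintext = 0xA22F0
s_1 = Round(s_0, k_0) = 0x6C80E
s_2 = Round(s_1, k_1) = 0x35B1A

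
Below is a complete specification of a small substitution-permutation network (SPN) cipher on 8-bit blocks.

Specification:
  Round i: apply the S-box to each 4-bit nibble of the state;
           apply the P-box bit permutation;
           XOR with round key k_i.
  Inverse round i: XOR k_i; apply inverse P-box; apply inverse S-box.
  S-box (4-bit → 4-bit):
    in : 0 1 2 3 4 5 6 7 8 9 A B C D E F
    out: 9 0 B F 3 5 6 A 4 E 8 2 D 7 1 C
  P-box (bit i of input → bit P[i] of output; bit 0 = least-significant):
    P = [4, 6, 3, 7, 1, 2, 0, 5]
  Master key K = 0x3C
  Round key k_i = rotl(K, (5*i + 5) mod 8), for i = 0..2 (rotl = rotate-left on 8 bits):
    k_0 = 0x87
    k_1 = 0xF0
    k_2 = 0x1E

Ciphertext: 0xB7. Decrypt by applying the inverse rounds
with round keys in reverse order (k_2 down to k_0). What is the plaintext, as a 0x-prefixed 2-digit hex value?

s_0 = ciphertext = 0xB7
s_1 = InvRound(s_0, k_2) = 0xFF
s_2 = InvRound(s_1, k_1) = 0xD8
s_3 = InvRound(s_2, k_0) = 0xDD

0xDD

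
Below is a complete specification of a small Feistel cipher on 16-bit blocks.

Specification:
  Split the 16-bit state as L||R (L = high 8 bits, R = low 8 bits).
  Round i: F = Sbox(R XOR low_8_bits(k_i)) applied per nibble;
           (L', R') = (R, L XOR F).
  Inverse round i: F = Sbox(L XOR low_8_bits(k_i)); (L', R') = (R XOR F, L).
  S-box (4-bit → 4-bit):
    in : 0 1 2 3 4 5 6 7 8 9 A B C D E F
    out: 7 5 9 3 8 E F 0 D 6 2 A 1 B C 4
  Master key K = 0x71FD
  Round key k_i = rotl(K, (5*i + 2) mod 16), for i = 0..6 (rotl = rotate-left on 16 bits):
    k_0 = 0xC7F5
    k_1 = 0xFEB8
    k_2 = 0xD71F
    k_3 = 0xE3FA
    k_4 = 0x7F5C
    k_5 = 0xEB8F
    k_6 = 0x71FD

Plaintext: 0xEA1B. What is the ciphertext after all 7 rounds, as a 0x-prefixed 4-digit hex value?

0xAF9E

s_0 = plaintext = 0xEA1B
s_1 = Round(s_0, k_0) = 0x1B26
s_2 = Round(s_1, k_1) = 0x2677
s_3 = Round(s_2, k_2) = 0x77DB
s_4 = Round(s_3, k_3) = 0xDBE2
s_5 = Round(s_4, k_4) = 0xE277
s_6 = Round(s_5, k_5) = 0x77AF
s_7 = Round(s_6, k_6) = 0xAF9E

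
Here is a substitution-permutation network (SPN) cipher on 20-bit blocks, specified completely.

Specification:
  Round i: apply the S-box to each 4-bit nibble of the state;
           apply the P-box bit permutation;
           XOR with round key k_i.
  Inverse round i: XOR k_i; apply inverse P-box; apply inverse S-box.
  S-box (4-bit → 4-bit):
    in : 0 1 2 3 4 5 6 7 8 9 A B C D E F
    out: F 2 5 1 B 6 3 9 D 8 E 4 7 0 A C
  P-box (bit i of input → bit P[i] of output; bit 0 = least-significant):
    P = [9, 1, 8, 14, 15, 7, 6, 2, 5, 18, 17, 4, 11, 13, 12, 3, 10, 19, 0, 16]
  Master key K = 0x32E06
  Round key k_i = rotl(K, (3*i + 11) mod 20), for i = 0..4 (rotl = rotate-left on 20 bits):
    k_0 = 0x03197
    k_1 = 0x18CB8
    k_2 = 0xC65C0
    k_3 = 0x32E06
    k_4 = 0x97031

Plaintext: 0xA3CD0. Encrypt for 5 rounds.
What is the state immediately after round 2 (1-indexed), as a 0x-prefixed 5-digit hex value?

s_0 = plaintext = 0xA3CD0
s_1 = Round(s_0, k_0) = 0xF7AB4
s_2 = Round(s_1, k_1) = 0x6C6E3
s_3 = Round(s_2, k_2) = 0x05B64
s_4 = Round(s_3, k_3) = 0x8D885
s_5 = Round(s_4, k_4) = 0xAF546

0x6C6E3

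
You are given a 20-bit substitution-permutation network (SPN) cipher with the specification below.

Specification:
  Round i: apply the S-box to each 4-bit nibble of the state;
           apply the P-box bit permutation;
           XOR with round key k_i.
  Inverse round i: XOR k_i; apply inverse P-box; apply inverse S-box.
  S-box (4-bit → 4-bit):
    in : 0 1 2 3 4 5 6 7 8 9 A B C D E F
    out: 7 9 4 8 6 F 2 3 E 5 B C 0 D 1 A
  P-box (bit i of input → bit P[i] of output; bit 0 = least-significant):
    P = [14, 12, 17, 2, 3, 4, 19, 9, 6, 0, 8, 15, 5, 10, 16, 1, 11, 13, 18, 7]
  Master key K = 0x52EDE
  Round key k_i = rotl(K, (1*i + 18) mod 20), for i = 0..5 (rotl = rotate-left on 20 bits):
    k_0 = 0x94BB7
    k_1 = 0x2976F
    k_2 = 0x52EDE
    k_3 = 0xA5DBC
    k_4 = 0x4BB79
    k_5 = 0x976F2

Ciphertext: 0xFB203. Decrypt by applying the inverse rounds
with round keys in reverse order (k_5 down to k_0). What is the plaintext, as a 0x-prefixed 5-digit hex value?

s_0 = ciphertext = 0xFB203
s_1 = InvRound(s_0, k_5) = 0xB7A69
s_2 = InvRound(s_1, k_4) = 0x22B49
s_3 = InvRound(s_2, k_3) = 0xF778A
s_4 = InvRound(s_3, k_2) = 0xEC945
s_5 = InvRound(s_4, k_1) = 0x9ACD7
s_6 = InvRound(s_5, k_0) = 0x67D3E

0x67D3E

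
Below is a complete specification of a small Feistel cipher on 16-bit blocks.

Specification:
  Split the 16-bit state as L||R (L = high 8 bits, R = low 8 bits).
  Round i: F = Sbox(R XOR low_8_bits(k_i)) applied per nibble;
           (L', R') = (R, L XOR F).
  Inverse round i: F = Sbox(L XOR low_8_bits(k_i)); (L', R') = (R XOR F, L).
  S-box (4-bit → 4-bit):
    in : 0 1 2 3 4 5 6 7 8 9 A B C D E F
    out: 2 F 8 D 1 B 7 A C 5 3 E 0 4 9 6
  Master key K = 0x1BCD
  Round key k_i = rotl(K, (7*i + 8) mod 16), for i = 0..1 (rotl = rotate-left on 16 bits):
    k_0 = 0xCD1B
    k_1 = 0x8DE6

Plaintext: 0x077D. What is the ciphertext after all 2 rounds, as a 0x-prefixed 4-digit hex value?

0x702A

s_0 = plaintext = 0x077D
s_1 = Round(s_0, k_0) = 0x7D70
s_2 = Round(s_1, k_1) = 0x702A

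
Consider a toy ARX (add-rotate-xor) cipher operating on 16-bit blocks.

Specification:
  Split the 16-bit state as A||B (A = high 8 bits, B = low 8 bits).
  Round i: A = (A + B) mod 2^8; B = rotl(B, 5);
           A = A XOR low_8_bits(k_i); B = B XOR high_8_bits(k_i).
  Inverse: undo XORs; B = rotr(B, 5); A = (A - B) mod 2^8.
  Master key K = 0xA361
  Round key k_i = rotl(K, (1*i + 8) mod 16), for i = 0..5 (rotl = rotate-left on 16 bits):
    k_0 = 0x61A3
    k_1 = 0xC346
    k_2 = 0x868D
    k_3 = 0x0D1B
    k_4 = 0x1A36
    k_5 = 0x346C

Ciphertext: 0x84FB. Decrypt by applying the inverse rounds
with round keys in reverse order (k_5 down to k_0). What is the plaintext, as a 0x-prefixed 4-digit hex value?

s_0 = ciphertext = 0x84FB
s_1 = InvRound(s_0, k_5) = 0x6A7E
s_2 = InvRound(s_1, k_4) = 0x3923
s_3 = InvRound(s_2, k_3) = 0xB171
s_4 = InvRound(s_3, k_2) = 0x7DBF
s_5 = InvRound(s_4, k_1) = 0x58E3
s_6 = InvRound(s_5, k_0) = 0xE714

0xE714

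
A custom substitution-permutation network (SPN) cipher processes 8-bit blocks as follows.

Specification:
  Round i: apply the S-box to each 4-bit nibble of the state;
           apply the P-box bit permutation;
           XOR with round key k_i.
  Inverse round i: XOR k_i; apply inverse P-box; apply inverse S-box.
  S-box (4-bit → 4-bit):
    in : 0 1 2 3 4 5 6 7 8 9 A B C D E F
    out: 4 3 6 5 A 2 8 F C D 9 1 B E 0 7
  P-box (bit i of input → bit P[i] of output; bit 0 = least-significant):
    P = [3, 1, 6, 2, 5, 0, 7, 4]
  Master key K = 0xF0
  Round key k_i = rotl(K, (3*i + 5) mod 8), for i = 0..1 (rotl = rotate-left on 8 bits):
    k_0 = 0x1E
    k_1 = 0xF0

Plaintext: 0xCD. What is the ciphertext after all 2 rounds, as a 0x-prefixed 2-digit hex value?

0xAC

s_0 = plaintext = 0xCD
s_1 = Round(s_0, k_0) = 0x69
s_2 = Round(s_1, k_1) = 0xAC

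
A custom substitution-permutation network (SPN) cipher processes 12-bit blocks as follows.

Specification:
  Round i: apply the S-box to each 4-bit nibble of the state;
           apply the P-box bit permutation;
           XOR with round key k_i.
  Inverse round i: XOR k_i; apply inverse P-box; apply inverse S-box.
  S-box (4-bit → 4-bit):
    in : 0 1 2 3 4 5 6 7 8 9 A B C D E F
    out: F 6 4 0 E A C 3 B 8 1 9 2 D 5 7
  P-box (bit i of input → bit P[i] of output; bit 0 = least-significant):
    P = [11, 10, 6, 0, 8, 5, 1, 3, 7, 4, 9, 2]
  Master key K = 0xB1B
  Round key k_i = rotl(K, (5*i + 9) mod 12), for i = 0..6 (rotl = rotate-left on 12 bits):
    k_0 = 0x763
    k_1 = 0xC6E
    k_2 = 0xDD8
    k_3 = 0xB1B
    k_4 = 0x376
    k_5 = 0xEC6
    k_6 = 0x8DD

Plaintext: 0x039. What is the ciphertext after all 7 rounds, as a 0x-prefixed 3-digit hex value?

0x47E

s_0 = plaintext = 0x039
s_1 = Round(s_0, k_0) = 0x5F6
s_2 = Round(s_1, k_1) = 0xD19
s_3 = Round(s_2, k_2) = 0xF7F
s_4 = Round(s_3, k_3) = 0x4EB
s_5 = Round(s_4, k_4) = 0x861
s_6 = Round(s_5, k_5) = 0xA18
s_7 = Round(s_6, k_6) = 0x47E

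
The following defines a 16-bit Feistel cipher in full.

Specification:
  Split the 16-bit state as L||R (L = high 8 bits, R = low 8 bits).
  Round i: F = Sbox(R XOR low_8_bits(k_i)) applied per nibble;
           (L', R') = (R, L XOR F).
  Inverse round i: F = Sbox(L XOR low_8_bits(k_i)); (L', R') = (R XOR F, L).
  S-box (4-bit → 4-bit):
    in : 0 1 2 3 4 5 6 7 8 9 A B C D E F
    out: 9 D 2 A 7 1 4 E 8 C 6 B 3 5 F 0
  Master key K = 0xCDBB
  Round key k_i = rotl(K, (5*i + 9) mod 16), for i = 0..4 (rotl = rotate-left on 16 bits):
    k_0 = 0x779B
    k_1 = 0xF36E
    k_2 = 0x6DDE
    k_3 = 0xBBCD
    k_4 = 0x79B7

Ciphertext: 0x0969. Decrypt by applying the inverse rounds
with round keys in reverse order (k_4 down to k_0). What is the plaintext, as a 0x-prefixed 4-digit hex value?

0x07F9

s_0 = ciphertext = 0x0969
s_1 = InvRound(s_0, k_4) = 0xD609
s_2 = InvRound(s_1, k_3) = 0xD2D6
s_3 = InvRound(s_2, k_2) = 0x45D2
s_4 = InvRound(s_3, k_1) = 0xF945
s_5 = InvRound(s_4, k_0) = 0x07F9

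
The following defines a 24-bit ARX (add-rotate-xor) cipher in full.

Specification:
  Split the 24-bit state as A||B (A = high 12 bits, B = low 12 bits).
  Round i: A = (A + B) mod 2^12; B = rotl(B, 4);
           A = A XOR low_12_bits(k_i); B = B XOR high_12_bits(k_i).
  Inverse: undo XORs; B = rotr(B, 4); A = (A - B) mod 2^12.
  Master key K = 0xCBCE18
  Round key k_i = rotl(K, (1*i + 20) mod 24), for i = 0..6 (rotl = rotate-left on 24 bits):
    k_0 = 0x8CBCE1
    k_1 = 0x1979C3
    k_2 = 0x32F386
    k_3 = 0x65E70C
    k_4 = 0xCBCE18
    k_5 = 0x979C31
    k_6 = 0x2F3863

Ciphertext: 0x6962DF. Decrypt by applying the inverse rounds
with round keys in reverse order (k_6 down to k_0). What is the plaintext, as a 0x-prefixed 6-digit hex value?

0x336100

s_0 = ciphertext = 0x6962DF
s_1 = InvRound(s_0, k_6) = 0x2F3C02
s_2 = InvRound(s_1, k_5) = 0x36BB57
s_3 = InvRound(s_2, k_4) = 0x1F5B7E
s_4 = InvRound(s_3, k_3) = 0x6270D2
s_5 = InvRound(s_4, k_2) = 0x862D3F
s_6 = InvRound(s_5, k_1) = 0x8D78CA
s_7 = InvRound(s_6, k_0) = 0x336100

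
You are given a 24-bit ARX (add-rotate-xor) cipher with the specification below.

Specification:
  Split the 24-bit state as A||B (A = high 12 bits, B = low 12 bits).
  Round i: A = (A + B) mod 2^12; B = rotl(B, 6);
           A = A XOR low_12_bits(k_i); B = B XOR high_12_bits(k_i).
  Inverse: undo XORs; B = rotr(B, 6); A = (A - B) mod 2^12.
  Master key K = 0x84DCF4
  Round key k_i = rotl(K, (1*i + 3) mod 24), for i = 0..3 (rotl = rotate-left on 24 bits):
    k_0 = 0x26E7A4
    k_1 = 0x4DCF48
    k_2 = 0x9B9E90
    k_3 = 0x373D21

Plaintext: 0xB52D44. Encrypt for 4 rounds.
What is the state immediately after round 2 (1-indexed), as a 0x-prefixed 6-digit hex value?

0xDC5211

s_0 = plaintext = 0xB52D44
s_1 = Round(s_0, k_0) = 0xF3235B
s_2 = Round(s_1, k_1) = 0xDC5211
s_3 = Round(s_2, k_2) = 0x146DF1
s_4 = Round(s_3, k_3) = 0x216F04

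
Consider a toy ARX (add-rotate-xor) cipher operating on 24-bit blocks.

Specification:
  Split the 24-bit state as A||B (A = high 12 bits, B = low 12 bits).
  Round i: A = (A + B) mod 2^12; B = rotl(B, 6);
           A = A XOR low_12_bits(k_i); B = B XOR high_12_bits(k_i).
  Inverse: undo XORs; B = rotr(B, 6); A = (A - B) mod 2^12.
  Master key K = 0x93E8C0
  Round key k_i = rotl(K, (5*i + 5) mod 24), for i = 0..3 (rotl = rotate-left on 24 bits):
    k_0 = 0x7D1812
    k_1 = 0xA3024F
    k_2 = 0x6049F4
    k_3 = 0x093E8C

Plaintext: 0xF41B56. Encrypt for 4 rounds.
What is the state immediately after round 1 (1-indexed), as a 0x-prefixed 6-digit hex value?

s_0 = plaintext = 0xF41B56
s_1 = Round(s_0, k_0) = 0x28527C
s_2 = Round(s_1, k_1) = 0x74E539
s_3 = Round(s_2, k_2) = 0x573850
s_4 = Round(s_3, k_3) = 0x34F4B2

0x28527C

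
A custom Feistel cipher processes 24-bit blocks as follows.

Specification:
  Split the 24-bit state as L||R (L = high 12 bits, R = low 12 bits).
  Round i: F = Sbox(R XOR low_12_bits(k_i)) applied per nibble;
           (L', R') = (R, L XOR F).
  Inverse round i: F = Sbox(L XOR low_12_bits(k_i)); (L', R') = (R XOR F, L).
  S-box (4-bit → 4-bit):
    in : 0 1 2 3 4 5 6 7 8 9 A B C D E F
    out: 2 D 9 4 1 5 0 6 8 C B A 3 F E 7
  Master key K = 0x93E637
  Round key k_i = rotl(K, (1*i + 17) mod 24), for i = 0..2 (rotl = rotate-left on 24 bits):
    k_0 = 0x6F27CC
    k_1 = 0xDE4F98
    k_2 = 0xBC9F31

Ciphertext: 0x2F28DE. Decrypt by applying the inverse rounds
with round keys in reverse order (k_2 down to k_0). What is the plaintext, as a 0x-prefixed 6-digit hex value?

0x8BCA9B

s_0 = ciphertext = 0x2F28DE
s_1 = InvRound(s_0, k_2) = 0x7EA2F2
s_2 = InvRound(s_1, k_1) = 0xA9B7EA
s_3 = InvRound(s_2, k_0) = 0x8BCA9B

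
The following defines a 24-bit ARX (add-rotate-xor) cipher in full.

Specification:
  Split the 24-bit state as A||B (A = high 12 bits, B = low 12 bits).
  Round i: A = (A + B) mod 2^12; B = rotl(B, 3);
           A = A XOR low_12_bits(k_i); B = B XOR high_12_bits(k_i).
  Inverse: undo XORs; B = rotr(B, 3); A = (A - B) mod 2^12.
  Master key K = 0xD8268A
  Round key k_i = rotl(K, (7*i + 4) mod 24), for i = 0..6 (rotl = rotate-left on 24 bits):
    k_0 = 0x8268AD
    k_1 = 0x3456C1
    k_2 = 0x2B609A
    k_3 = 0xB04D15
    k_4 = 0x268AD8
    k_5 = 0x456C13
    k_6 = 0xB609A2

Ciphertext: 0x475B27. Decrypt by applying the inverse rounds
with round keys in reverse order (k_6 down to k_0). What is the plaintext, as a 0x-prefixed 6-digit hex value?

0x6D1518

s_0 = ciphertext = 0x475B27
s_1 = InvRound(s_0, k_6) = 0xFCFE08
s_2 = InvRound(s_1, k_5) = 0x691D4B
s_3 = InvRound(s_2, k_4) = 0x4657E4
s_4 = InvRound(s_3, k_3) = 0x7D419C
s_5 = InvRound(s_4, k_2) = 0x2E9465
s_6 = InvRound(s_5, k_1) = 0x3440E4
s_7 = InvRound(s_6, k_0) = 0x6D1518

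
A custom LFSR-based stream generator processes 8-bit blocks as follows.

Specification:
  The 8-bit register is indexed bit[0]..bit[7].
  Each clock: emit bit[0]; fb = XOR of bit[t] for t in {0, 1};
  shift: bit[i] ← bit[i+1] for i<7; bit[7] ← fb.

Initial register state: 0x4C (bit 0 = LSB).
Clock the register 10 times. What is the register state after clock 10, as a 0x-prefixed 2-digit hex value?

reg_0 = 0x4C
clock 1: out=0, reg = 0x26
clock 2: out=0, reg = 0x93
clock 3: out=1, reg = 0x49
clock 4: out=1, reg = 0xA4
clock 5: out=0, reg = 0x52
clock 6: out=0, reg = 0xA9
clock 7: out=1, reg = 0xD4
clock 8: out=0, reg = 0x6A
clock 9: out=0, reg = 0xB5
clock 10: out=1, reg = 0xDA

0xDA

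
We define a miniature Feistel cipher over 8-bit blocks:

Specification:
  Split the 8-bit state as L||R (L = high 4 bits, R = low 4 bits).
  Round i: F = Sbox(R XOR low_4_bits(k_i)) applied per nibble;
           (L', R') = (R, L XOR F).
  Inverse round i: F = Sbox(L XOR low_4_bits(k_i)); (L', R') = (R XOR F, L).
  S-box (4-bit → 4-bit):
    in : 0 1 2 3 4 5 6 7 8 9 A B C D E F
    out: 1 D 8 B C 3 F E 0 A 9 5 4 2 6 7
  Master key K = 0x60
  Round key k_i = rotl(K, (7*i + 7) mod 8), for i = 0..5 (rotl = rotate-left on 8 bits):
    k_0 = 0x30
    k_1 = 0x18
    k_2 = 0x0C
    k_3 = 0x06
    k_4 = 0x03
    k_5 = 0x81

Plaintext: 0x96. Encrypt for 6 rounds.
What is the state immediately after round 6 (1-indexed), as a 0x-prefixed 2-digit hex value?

s_0 = plaintext = 0x96
s_1 = Round(s_0, k_0) = 0x66
s_2 = Round(s_1, k_1) = 0x60
s_3 = Round(s_2, k_2) = 0x02
s_4 = Round(s_3, k_3) = 0x2C
s_5 = Round(s_4, k_4) = 0xC5
s_6 = Round(s_5, k_5) = 0x50

0x50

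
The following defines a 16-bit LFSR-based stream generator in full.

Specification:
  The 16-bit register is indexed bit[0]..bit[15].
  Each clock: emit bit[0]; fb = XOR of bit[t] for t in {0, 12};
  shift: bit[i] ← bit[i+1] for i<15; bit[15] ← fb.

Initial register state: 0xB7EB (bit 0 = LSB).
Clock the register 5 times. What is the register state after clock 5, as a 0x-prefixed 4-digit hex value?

0x05BF

reg_0 = 0xB7EB
clock 1: out=1, reg = 0x5BF5
clock 2: out=1, reg = 0x2DFA
clock 3: out=0, reg = 0x16FD
clock 4: out=1, reg = 0x0B7E
clock 5: out=0, reg = 0x05BF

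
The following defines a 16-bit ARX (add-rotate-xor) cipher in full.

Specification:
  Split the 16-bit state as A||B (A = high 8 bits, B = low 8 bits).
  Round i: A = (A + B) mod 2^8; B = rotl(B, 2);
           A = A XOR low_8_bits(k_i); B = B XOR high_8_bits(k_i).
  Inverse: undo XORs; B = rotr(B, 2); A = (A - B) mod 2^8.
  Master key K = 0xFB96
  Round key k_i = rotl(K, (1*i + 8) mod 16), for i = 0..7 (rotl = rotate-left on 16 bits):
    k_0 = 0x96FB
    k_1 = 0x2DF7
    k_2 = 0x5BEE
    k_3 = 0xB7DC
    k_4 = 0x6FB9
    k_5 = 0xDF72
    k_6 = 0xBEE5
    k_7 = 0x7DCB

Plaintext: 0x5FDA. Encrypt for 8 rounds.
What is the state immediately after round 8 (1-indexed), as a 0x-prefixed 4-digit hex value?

0xE7D6

s_0 = plaintext = 0x5FDA
s_1 = Round(s_0, k_0) = 0xC2FD
s_2 = Round(s_1, k_1) = 0x48DA
s_3 = Round(s_2, k_2) = 0xCC30
s_4 = Round(s_3, k_3) = 0x2077
s_5 = Round(s_4, k_4) = 0x2EB2
s_6 = Round(s_5, k_5) = 0x9215
s_7 = Round(s_6, k_6) = 0x42EA
s_8 = Round(s_7, k_7) = 0xE7D6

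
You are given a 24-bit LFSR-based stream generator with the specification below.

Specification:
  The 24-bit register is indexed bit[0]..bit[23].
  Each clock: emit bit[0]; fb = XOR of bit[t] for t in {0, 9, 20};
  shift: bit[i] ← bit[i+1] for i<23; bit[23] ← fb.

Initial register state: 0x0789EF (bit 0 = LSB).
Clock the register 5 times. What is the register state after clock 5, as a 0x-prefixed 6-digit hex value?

0xD83C4F

reg_0 = 0x0789EF
clock 1: out=1, reg = 0x83C4F7
clock 2: out=1, reg = 0xC1E27B
clock 3: out=1, reg = 0x60F13D
clock 4: out=1, reg = 0xB0789E
clock 5: out=0, reg = 0xD83C4F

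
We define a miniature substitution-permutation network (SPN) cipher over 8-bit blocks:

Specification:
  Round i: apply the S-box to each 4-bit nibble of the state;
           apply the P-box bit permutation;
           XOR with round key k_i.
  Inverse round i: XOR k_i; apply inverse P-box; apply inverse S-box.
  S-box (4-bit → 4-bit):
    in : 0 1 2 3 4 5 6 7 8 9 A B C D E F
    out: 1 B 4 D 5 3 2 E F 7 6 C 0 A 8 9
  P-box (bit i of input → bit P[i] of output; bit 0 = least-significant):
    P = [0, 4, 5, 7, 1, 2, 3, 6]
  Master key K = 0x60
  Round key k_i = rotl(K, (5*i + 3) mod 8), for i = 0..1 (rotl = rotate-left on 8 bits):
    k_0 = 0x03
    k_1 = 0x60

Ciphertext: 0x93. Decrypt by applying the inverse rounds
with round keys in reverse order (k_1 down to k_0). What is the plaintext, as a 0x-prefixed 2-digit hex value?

0x38

s_0 = ciphertext = 0x93
s_1 = InvRound(s_0, k_1) = 0xF8
s_2 = InvRound(s_1, k_0) = 0x38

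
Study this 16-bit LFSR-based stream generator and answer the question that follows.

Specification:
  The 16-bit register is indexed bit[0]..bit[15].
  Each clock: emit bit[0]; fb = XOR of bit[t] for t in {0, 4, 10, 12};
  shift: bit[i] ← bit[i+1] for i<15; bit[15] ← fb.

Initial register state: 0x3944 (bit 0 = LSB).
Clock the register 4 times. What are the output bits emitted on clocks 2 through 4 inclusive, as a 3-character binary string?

010

reg_0 = 0x3944
clock 1: out=0, reg = 0x9CA2
clock 2: out=0, reg = 0x4E51
clock 3: out=1, reg = 0xA728
clock 4: out=0, reg = 0xD394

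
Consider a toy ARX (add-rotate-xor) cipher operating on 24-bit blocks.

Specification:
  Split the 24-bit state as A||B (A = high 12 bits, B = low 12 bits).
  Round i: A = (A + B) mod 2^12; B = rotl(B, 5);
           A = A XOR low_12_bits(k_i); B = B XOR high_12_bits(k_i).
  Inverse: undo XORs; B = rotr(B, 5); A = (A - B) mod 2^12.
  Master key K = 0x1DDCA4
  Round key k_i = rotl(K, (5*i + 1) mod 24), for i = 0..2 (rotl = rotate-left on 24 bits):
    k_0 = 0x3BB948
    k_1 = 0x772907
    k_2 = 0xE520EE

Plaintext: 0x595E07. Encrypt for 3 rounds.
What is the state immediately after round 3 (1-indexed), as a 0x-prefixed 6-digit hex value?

s_0 = plaintext = 0x595E07
s_1 = Round(s_0, k_0) = 0xAD4347
s_2 = Round(s_1, k_1) = 0x71CF94
s_3 = Round(s_2, k_2) = 0x65ECCD

0x65ECCD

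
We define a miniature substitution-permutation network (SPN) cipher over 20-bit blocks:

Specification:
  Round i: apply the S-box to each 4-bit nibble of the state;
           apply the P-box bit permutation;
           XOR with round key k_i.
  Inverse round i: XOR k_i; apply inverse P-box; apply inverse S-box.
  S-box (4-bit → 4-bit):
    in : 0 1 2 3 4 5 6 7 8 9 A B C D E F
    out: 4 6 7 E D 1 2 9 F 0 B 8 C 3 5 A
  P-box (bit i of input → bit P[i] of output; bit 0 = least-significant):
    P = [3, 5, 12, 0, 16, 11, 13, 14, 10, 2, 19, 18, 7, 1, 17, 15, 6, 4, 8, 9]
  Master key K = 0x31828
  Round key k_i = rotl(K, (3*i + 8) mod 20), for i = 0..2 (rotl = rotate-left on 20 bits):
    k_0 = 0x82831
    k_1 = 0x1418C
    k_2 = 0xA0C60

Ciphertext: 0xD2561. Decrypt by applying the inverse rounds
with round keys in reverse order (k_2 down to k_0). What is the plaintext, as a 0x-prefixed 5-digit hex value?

0xF8D8E

s_0 = ciphertext = 0xD2561
s_1 = InvRound(s_0, k_2) = 0x00B2B
s_2 = InvRound(s_1, k_1) = 0xBD6AF
s_3 = InvRound(s_2, k_0) = 0xF8D8E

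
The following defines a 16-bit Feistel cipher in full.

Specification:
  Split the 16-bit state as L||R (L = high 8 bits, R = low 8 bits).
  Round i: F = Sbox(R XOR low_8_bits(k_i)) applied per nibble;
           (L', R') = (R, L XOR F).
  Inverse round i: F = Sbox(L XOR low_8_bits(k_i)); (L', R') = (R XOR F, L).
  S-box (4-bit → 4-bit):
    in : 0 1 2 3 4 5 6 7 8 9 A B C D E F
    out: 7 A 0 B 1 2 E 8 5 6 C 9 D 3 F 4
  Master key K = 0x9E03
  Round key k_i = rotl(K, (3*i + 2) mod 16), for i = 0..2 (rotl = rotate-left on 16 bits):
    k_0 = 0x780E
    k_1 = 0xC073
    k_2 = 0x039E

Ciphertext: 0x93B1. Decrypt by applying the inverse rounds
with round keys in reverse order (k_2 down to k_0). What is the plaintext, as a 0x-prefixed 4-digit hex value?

s_0 = ciphertext = 0x93B1
s_1 = InvRound(s_0, k_2) = 0xC293
s_2 = InvRound(s_1, k_1) = 0x09C2
s_3 = InvRound(s_2, k_0) = 0xBA09

0xBA09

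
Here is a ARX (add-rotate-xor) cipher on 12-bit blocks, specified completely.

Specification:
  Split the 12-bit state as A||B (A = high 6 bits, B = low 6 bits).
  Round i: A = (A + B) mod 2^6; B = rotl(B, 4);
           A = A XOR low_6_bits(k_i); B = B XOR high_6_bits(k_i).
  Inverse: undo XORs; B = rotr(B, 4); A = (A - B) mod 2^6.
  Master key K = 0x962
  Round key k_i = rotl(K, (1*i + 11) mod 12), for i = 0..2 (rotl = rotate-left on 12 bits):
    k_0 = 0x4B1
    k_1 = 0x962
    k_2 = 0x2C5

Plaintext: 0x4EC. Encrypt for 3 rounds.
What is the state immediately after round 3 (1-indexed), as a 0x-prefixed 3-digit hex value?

s_0 = plaintext = 0x4EC
s_1 = Round(s_0, k_0) = 0x399
s_2 = Round(s_1, k_1) = 0x173
s_3 = Round(s_2, k_2) = 0xF77

0xF77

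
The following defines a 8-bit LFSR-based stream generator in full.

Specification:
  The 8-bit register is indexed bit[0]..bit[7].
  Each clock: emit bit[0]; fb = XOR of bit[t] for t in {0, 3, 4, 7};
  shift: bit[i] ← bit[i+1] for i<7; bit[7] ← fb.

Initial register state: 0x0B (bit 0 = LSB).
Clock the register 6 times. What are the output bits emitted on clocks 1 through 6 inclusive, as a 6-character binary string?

110100

reg_0 = 0x0B
clock 1: out=1, reg = 0x05
clock 2: out=1, reg = 0x82
clock 3: out=0, reg = 0xC1
clock 4: out=1, reg = 0x60
clock 5: out=0, reg = 0x30
clock 6: out=0, reg = 0x98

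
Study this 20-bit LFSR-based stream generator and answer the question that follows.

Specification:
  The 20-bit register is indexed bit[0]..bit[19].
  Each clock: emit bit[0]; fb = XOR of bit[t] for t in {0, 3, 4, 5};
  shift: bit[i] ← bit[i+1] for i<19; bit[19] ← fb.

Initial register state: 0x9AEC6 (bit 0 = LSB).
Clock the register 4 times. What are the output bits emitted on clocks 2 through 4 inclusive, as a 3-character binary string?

reg_0 = 0x9AEC6
clock 1: out=0, reg = 0x4D763
clock 2: out=1, reg = 0x26BB1
clock 3: out=1, reg = 0x935D8
clock 4: out=0, reg = 0x49AEC

110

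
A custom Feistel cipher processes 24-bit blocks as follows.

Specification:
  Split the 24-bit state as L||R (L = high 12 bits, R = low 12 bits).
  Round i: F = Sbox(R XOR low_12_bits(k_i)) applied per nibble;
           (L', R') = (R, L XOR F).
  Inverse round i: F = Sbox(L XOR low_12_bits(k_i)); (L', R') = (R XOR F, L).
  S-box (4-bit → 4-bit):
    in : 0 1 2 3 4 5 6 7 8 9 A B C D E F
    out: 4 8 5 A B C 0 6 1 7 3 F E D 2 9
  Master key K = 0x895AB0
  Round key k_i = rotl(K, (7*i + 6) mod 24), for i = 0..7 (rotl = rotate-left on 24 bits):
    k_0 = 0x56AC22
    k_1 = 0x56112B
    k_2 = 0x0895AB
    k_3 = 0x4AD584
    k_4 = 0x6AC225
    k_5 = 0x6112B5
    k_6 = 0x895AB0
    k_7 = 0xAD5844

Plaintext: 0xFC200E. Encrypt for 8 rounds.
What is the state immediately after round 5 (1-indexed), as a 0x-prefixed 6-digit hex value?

0xA2D817

s_0 = plaintext = 0xFC200E
s_1 = Round(s_0, k_0) = 0x00E19C
s_2 = Round(s_1, k_1) = 0x19C4F8
s_3 = Round(s_2, k_2) = 0x4F8956
s_4 = Round(s_3, k_3) = 0x956A2D
s_5 = Round(s_4, k_4) = 0xA2D817
s_6 = Round(s_5, k_5) = 0x817918
s_7 = Round(s_6, k_6) = 0x918226
s_8 = Round(s_7, k_7) = 0x226A1D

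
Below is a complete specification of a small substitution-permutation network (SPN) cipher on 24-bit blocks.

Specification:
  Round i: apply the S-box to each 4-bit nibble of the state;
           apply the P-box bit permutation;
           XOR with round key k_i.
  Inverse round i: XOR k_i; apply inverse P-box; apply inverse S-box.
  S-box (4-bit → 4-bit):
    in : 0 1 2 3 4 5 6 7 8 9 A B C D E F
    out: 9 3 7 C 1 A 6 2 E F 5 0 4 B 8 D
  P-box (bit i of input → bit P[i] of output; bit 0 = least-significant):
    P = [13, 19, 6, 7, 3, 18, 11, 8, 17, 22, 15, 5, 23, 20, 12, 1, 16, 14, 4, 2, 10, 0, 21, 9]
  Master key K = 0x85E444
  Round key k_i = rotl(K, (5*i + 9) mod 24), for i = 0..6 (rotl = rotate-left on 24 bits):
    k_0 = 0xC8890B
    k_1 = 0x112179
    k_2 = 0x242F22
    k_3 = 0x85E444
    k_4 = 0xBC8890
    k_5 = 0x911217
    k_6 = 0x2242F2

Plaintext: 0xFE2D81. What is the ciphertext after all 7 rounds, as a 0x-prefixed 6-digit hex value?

s_0 = plaintext = 0xFE2D81
s_1 = Round(s_0, k_0) = 0x36B62F
s_2 = Round(s_1, k_1) = 0x75CBA1
s_3 = Round(s_2, k_2) = 0x2C572F
s_4 = Round(s_3, k_3) = 0xF1C89F
s_5 = Round(s_4, k_4) = 0xD97778
s_6 = Round(s_5, k_5) = 0xCC54C2
s_7 = Round(s_6, k_6) = 0x186AA0

0x186AA0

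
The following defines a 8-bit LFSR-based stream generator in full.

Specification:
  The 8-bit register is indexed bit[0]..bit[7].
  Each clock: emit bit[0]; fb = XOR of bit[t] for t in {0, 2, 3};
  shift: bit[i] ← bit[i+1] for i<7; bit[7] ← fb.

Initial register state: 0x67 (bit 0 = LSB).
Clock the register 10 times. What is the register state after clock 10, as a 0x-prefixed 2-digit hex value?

reg_0 = 0x67
clock 1: out=1, reg = 0x33
clock 2: out=1, reg = 0x99
clock 3: out=1, reg = 0x4C
clock 4: out=0, reg = 0x26
clock 5: out=0, reg = 0x93
clock 6: out=1, reg = 0xC9
clock 7: out=1, reg = 0x64
clock 8: out=0, reg = 0xB2
clock 9: out=0, reg = 0x59
clock 10: out=1, reg = 0x2C

0x2C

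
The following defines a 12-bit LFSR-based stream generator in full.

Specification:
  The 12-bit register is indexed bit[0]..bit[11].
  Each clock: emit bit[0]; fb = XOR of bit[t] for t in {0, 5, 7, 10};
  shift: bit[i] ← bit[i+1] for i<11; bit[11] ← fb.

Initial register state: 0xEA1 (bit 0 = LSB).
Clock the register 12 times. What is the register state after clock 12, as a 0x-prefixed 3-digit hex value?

reg_0 = 0xEA1
clock 1: out=1, reg = 0x750
clock 2: out=0, reg = 0xBA8
clock 3: out=0, reg = 0x5D4
clock 4: out=0, reg = 0x2EA
clock 5: out=0, reg = 0x175
clock 6: out=1, reg = 0x0BA
clock 7: out=0, reg = 0x05D
clock 8: out=1, reg = 0x82E
clock 9: out=0, reg = 0xC17
clock 10: out=1, reg = 0x60B
clock 11: out=1, reg = 0x305
clock 12: out=1, reg = 0x982

0x982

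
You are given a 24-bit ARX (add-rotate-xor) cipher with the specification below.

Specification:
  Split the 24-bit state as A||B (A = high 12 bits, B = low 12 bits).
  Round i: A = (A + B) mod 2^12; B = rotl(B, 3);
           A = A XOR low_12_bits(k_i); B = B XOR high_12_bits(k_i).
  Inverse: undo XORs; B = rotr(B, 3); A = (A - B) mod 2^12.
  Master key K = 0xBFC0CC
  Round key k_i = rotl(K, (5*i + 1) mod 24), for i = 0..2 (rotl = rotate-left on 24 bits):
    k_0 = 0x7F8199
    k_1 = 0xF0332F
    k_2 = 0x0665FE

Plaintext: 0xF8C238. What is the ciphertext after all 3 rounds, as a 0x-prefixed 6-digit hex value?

s_0 = plaintext = 0xF8C238
s_1 = Round(s_0, k_0) = 0x05D639
s_2 = Round(s_1, k_1) = 0x5B9EC8
s_3 = Round(s_2, k_2) = 0x17F621

0x17F621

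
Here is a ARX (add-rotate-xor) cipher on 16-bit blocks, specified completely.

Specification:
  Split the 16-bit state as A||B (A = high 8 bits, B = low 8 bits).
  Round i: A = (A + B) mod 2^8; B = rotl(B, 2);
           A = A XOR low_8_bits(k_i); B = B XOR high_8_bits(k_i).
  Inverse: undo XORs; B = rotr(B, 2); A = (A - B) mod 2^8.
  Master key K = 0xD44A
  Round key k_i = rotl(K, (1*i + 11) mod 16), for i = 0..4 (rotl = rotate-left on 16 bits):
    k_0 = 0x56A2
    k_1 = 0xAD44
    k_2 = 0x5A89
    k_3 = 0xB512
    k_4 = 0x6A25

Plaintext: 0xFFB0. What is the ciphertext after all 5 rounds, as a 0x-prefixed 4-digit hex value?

s_0 = plaintext = 0xFFB0
s_1 = Round(s_0, k_0) = 0x0D94
s_2 = Round(s_1, k_1) = 0xE5FF
s_3 = Round(s_2, k_2) = 0x6DA5
s_4 = Round(s_3, k_3) = 0x0023
s_5 = Round(s_4, k_4) = 0x06E6

0x06E6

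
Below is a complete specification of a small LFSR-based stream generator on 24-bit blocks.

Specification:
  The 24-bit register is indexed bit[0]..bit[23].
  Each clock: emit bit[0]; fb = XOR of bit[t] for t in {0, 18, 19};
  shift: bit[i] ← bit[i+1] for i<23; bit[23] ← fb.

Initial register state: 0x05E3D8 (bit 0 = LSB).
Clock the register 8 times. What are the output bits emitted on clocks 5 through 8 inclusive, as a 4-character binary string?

1011

reg_0 = 0x05E3D8
clock 1: out=0, reg = 0x82F1EC
clock 2: out=0, reg = 0x4178F6
clock 3: out=0, reg = 0x20BC7B
clock 4: out=1, reg = 0x905E3D
clock 5: out=1, reg = 0xC82F1E
clock 6: out=0, reg = 0xE4178F
clock 7: out=1, reg = 0x720BC7
clock 8: out=1, reg = 0xB905E3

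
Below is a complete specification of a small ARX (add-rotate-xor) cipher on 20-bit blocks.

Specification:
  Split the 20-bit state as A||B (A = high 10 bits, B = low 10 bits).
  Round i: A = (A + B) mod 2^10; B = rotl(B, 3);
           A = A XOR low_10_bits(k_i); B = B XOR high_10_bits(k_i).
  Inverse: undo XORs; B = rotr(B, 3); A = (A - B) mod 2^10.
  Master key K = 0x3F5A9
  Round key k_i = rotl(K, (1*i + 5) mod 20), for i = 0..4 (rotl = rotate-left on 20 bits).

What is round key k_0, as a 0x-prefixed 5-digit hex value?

0xEB527

K = 0x3F5A9
k_0 = rotl(K, (1*0+5) mod 20) = rotl(K, 5) = 0xEB527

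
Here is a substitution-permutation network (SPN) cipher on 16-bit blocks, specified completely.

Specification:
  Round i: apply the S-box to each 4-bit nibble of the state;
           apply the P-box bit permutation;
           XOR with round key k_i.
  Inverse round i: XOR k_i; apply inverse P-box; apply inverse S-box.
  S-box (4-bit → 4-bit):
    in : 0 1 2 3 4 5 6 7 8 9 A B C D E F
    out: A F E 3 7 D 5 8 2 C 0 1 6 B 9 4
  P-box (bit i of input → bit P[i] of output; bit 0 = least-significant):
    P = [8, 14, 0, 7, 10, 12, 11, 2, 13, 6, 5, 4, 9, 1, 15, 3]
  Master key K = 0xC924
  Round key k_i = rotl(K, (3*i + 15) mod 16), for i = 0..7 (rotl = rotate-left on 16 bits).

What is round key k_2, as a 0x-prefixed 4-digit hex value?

K = 0xC924
k_0 = rotl(K, (3*0+15) mod 16) = rotl(K, 15) = 0x6492
k_1 = rotl(K, (3*1+15) mod 16) = rotl(K, 2) = 0x2493
k_2 = rotl(K, (3*2+15) mod 16) = rotl(K, 5) = 0x2499

0x2499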